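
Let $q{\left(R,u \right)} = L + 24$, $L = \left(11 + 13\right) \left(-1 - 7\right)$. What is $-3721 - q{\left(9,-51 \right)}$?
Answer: $-3553$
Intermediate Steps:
$L = -192$ ($L = 24 \left(-8\right) = -192$)
$q{\left(R,u \right)} = -168$ ($q{\left(R,u \right)} = -192 + 24 = -168$)
$-3721 - q{\left(9,-51 \right)} = -3721 - -168 = -3721 + 168 = -3553$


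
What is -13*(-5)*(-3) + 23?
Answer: -172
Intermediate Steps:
-13*(-5)*(-3) + 23 = 65*(-3) + 23 = -195 + 23 = -172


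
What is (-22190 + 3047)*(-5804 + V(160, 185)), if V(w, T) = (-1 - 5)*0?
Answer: 111105972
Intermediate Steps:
V(w, T) = 0 (V(w, T) = -6*0 = 0)
(-22190 + 3047)*(-5804 + V(160, 185)) = (-22190 + 3047)*(-5804 + 0) = -19143*(-5804) = 111105972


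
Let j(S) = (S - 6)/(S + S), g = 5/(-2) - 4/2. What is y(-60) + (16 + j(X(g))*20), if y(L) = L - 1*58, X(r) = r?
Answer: -236/3 ≈ -78.667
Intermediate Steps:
g = -9/2 (g = 5*(-1/2) - 4*1/2 = -5/2 - 2 = -9/2 ≈ -4.5000)
j(S) = (-6 + S)/(2*S) (j(S) = (-6 + S)/((2*S)) = (-6 + S)*(1/(2*S)) = (-6 + S)/(2*S))
y(L) = -58 + L (y(L) = L - 58 = -58 + L)
y(-60) + (16 + j(X(g))*20) = (-58 - 60) + (16 + ((-6 - 9/2)/(2*(-9/2)))*20) = -118 + (16 + ((1/2)*(-2/9)*(-21/2))*20) = -118 + (16 + (7/6)*20) = -118 + (16 + 70/3) = -118 + 118/3 = -236/3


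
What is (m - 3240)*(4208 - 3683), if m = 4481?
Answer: 651525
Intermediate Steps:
(m - 3240)*(4208 - 3683) = (4481 - 3240)*(4208 - 3683) = 1241*525 = 651525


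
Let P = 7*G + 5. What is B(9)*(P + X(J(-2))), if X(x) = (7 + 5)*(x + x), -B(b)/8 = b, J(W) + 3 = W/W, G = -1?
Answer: 3600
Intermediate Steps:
J(W) = -2 (J(W) = -3 + W/W = -3 + 1 = -2)
B(b) = -8*b
X(x) = 24*x (X(x) = 12*(2*x) = 24*x)
P = -2 (P = 7*(-1) + 5 = -7 + 5 = -2)
B(9)*(P + X(J(-2))) = (-8*9)*(-2 + 24*(-2)) = -72*(-2 - 48) = -72*(-50) = 3600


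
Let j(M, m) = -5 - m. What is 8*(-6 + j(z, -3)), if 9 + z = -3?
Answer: -64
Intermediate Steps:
z = -12 (z = -9 - 3 = -12)
8*(-6 + j(z, -3)) = 8*(-6 + (-5 - 1*(-3))) = 8*(-6 + (-5 + 3)) = 8*(-6 - 2) = 8*(-8) = -64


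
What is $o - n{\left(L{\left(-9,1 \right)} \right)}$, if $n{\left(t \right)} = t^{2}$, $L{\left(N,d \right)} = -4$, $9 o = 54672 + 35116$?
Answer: $\frac{89644}{9} \approx 9960.4$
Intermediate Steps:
$o = \frac{89788}{9}$ ($o = \frac{54672 + 35116}{9} = \frac{1}{9} \cdot 89788 = \frac{89788}{9} \approx 9976.4$)
$o - n{\left(L{\left(-9,1 \right)} \right)} = \frac{89788}{9} - \left(-4\right)^{2} = \frac{89788}{9} - 16 = \frac{89644}{9}$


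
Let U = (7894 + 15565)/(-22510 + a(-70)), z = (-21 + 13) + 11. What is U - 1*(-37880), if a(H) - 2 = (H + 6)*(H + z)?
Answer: 690150141/18220 ≈ 37879.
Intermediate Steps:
z = 3 (z = -8 + 11 = 3)
a(H) = 2 + (3 + H)*(6 + H) (a(H) = 2 + (H + 6)*(H + 3) = 2 + (6 + H)*(3 + H) = 2 + (3 + H)*(6 + H))
U = -23459/18220 (U = (7894 + 15565)/(-22510 + (20 + (-70)**2 + 9*(-70))) = 23459/(-22510 + (20 + 4900 - 630)) = 23459/(-22510 + 4290) = 23459/(-18220) = 23459*(-1/18220) = -23459/18220 ≈ -1.2875)
U - 1*(-37880) = -23459/18220 - 1*(-37880) = -23459/18220 + 37880 = 690150141/18220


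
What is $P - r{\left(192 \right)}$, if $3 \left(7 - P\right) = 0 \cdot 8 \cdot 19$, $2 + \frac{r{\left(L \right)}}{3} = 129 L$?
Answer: $-74291$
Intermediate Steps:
$r{\left(L \right)} = -6 + 387 L$ ($r{\left(L \right)} = -6 + 3 \cdot 129 L = -6 + 387 L$)
$P = 7$ ($P = 7 - \frac{0 \cdot 8 \cdot 19}{3} = 7 - \frac{0 \cdot 19}{3} = 7 - 0 = 7 + 0 = 7$)
$P - r{\left(192 \right)} = 7 - \left(-6 + 387 \cdot 192\right) = 7 - \left(-6 + 74304\right) = 7 - 74298 = -74291$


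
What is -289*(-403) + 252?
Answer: 116719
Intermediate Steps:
-289*(-403) + 252 = 116467 + 252 = 116719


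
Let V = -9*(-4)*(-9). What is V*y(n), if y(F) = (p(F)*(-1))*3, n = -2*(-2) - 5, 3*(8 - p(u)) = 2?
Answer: 7128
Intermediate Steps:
V = -324 (V = 36*(-9) = -324)
p(u) = 22/3 (p(u) = 8 - 1/3*2 = 8 - 2/3 = 22/3)
n = -1 (n = -2*(-2) - 5 = 4 - 5 = -1)
y(F) = -22 (y(F) = ((22/3)*(-1))*3 = -22/3*3 = -22)
V*y(n) = -324*(-22) = 7128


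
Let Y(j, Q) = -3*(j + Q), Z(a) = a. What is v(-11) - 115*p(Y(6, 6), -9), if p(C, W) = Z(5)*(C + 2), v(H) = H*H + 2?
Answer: 19673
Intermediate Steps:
Y(j, Q) = -3*Q - 3*j (Y(j, Q) = -3*(Q + j) = -3*Q - 3*j)
v(H) = 2 + H**2 (v(H) = H**2 + 2 = 2 + H**2)
p(C, W) = 10 + 5*C (p(C, W) = 5*(C + 2) = 5*(2 + C) = 10 + 5*C)
v(-11) - 115*p(Y(6, 6), -9) = (2 + (-11)**2) - 115*(10 + 5*(-3*6 - 3*6)) = (2 + 121) - 115*(10 + 5*(-18 - 18)) = 123 - 115*(10 + 5*(-36)) = 123 - 115*(10 - 180) = 123 - 115*(-170) = 123 + 19550 = 19673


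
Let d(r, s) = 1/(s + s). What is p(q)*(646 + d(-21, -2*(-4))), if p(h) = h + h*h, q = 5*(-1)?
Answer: 51685/4 ≈ 12921.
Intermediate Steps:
q = -5
p(h) = h + h²
d(r, s) = 1/(2*s)
p(q)*(646 + d(-21, -2*(-4))) = (-5*(1 - 5))*(646 + 1/(2*((-2*(-4))))) = (-5*(-4))*(646 + (½)/8) = 20*(646 + (½)*(⅛)) = 20*(646 + 1/16) = 20*(10337/16) = 51685/4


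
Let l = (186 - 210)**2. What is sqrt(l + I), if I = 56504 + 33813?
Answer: sqrt(90893) ≈ 301.48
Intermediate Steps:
I = 90317
l = 576 (l = (-24)**2 = 576)
sqrt(l + I) = sqrt(576 + 90317) = sqrt(90893)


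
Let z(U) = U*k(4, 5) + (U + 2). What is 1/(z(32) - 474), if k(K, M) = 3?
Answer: -1/344 ≈ -0.0029070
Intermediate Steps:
z(U) = 2 + 4*U (z(U) = U*3 + (U + 2) = 3*U + (2 + U) = 2 + 4*U)
1/(z(32) - 474) = 1/((2 + 4*32) - 474) = 1/((2 + 128) - 474) = 1/(130 - 474) = 1/(-344) = -1/344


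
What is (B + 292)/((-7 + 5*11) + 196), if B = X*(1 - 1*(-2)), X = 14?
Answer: 167/122 ≈ 1.3689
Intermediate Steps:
B = 42 (B = 14*(1 - 1*(-2)) = 14*(1 + 2) = 14*3 = 42)
(B + 292)/((-7 + 5*11) + 196) = (42 + 292)/((-7 + 5*11) + 196) = 334/((-7 + 55) + 196) = 334/(48 + 196) = 334/244 = 334*(1/244) = 167/122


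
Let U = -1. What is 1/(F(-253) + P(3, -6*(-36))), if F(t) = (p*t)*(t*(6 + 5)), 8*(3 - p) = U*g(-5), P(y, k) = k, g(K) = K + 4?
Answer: 8/16196005 ≈ 4.9395e-7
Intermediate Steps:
g(K) = 4 + K
p = 23/8 (p = 3 - (-1)*(4 - 5)/8 = 3 - (-1)*(-1)/8 = 3 - 1/8*1 = 3 - 1/8 = 23/8 ≈ 2.8750)
F(t) = 253*t**2/8 (F(t) = (23*t/8)*(t*(6 + 5)) = (23*t/8)*(t*11) = (23*t/8)*(11*t) = 253*t**2/8)
1/(F(-253) + P(3, -6*(-36))) = 1/((253/8)*(-253)**2 - 6*(-36)) = 1/((253/8)*64009 + 216) = 1/(16194277/8 + 216) = 1/(16196005/8) = 8/16196005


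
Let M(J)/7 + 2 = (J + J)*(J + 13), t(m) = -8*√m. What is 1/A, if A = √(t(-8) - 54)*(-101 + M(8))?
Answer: √2/(4474*√(-27 - 8*I*√2)) ≈ 1.1515e-5 + 5.7276e-5*I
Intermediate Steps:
M(J) = -14 + 14*J*(13 + J) (M(J) = -14 + 7*((J + J)*(J + 13)) = -14 + 7*((2*J)*(13 + J)) = -14 + 7*(2*J*(13 + J)) = -14 + 14*J*(13 + J))
A = 2237*√(-54 - 16*I*√2) (A = √(-16*I*√2 - 54)*(-101 + (-14 + 14*8² + 182*8)) = √(-16*I*√2 - 54)*(-101 + (-14 + 14*64 + 1456)) = √(-16*I*√2 - 54)*(-101 + (-14 + 896 + 1456)) = √(-54 - 16*I*√2)*(-101 + 2338) = √(-54 - 16*I*√2)*2237 = 2237*√(-54 - 16*I*√2) ≈ 3373.8 - 16781.0*I)
1/A = 1/(2237*√(-54 - 16*I*√2))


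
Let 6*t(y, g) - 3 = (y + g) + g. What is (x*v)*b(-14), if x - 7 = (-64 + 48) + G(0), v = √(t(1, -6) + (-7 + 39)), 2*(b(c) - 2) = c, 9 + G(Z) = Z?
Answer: 60*√69 ≈ 498.40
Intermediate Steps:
t(y, g) = ½ + g/3 + y/6 (t(y, g) = ½ + ((y + g) + g)/6 = ½ + ((g + y) + g)/6 = ½ + (y + 2*g)/6 = ½ + (g/3 + y/6) = ½ + g/3 + y/6)
G(Z) = -9 + Z
b(c) = 2 + c/2
v = 2*√69/3 (v = √((½ + (⅓)*(-6) + (⅙)*1) + (-7 + 39)) = √((½ - 2 + ⅙) + 32) = √(-4/3 + 32) = √(92/3) = 2*√69/3 ≈ 5.5378)
x = -18 (x = 7 + ((-64 + 48) + (-9 + 0)) = 7 + (-16 - 9) = 7 - 25 = -18)
(x*v)*b(-14) = (-12*√69)*(2 + (½)*(-14)) = (-12*√69)*(2 - 7) = -12*√69*(-5) = 60*√69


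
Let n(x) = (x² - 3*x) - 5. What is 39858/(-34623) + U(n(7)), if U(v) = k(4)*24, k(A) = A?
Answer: 1094650/11541 ≈ 94.849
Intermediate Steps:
n(x) = -5 + x² - 3*x
U(v) = 96 (U(v) = 4*24 = 96)
39858/(-34623) + U(n(7)) = 39858/(-34623) + 96 = 39858*(-1/34623) + 96 = -13286/11541 + 96 = 1094650/11541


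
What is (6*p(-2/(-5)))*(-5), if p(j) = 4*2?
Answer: -240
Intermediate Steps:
p(j) = 8
(6*p(-2/(-5)))*(-5) = (6*8)*(-5) = 48*(-5) = -240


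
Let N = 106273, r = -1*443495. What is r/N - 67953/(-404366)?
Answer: -172112730001/42973187918 ≈ -4.0051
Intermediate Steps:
r = -443495
r/N - 67953/(-404366) = -443495/106273 - 67953/(-404366) = -443495*1/106273 - 67953*(-1/404366) = -443495/106273 + 67953/404366 = -172112730001/42973187918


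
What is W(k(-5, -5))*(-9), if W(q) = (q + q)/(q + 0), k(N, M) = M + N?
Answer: -18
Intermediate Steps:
W(q) = 2 (W(q) = (2*q)/q = 2)
W(k(-5, -5))*(-9) = 2*(-9) = -18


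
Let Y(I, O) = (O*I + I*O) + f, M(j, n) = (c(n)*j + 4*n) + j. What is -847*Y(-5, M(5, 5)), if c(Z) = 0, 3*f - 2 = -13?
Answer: 644567/3 ≈ 2.1486e+5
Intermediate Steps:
f = -11/3 (f = 2/3 + (1/3)*(-13) = 2/3 - 13/3 = -11/3 ≈ -3.6667)
M(j, n) = j + 4*n (M(j, n) = (0*j + 4*n) + j = (0 + 4*n) + j = 4*n + j = j + 4*n)
Y(I, O) = -11/3 + 2*I*O (Y(I, O) = (O*I + I*O) - 11/3 = (I*O + I*O) - 11/3 = 2*I*O - 11/3 = -11/3 + 2*I*O)
-847*Y(-5, M(5, 5)) = -847*(-11/3 + 2*(-5)*(5 + 4*5)) = -847*(-11/3 + 2*(-5)*(5 + 20)) = -847*(-11/3 + 2*(-5)*25) = -847*(-11/3 - 250) = -847*(-761/3) = 644567/3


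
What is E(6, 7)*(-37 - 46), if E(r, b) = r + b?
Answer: -1079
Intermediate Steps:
E(r, b) = b + r
E(6, 7)*(-37 - 46) = (7 + 6)*(-37 - 46) = 13*(-83) = -1079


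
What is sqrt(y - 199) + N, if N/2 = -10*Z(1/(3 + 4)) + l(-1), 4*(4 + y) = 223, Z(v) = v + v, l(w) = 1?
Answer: -26/7 + I*sqrt(589)/2 ≈ -3.7143 + 12.135*I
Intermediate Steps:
Z(v) = 2*v
y = 207/4 (y = -4 + (1/4)*223 = -4 + 223/4 = 207/4 ≈ 51.750)
N = -26/7 (N = 2*(-20/(3 + 4) + 1) = 2*(-20/7 + 1) = 2*(-13/7) = -26/7 ≈ -3.7143)
sqrt(y - 199) + N = sqrt(207/4 - 199) - 26/7 = sqrt(-589/4) - 26/7 = I*sqrt(589)/2 - 26/7 = -26/7 + I*sqrt(589)/2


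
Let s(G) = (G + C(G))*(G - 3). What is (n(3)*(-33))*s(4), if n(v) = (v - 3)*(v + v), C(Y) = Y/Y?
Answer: 0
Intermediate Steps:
C(Y) = 1
s(G) = (1 + G)*(-3 + G) (s(G) = (G + 1)*(G - 3) = (1 + G)*(-3 + G))
n(v) = 2*v*(-3 + v) (n(v) = (-3 + v)*(2*v) = 2*v*(-3 + v))
(n(3)*(-33))*s(4) = ((2*3*(-3 + 3))*(-33))*(-3 + 4² - 2*4) = ((2*3*0)*(-33))*(-3 + 16 - 8) = (0*(-33))*5 = 0*5 = 0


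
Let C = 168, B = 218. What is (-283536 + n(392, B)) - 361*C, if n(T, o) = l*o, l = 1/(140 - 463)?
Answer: -111171650/323 ≈ -3.4418e+5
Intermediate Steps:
l = -1/323 (l = 1/(-323) = -1/323 ≈ -0.0030960)
n(T, o) = -o/323
(-283536 + n(392, B)) - 361*C = (-283536 - 1/323*218) - 361*168 = (-283536 - 218/323) - 60648 = -91582346/323 - 60648 = -111171650/323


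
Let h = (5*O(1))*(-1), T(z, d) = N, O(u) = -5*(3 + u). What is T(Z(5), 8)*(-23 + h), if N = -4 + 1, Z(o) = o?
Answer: -231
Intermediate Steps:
O(u) = -15 - 5*u
N = -3
T(z, d) = -3
h = 100 (h = (5*(-15 - 5*1))*(-1) = (5*(-15 - 5))*(-1) = (5*(-20))*(-1) = -100*(-1) = 100)
T(Z(5), 8)*(-23 + h) = -3*(-23 + 100) = -3*77 = -231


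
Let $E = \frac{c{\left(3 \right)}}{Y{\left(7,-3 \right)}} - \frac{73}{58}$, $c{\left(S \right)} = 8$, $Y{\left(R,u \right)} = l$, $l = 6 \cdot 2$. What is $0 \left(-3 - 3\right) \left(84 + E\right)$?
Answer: $0$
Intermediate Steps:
$l = 12$
$Y{\left(R,u \right)} = 12$
$E = - \frac{103}{174}$ ($E = \frac{8}{12} - \frac{73}{58} = 8 \cdot \frac{1}{12} - \frac{73}{58} = \frac{2}{3} - \frac{73}{58} = - \frac{103}{174} \approx -0.59195$)
$0 \left(-3 - 3\right) \left(84 + E\right) = 0 \left(-3 - 3\right) \left(84 - \frac{103}{174}\right) = 0 \left(-6\right) \frac{14513}{174} = 0 \cdot \frac{14513}{174} = 0$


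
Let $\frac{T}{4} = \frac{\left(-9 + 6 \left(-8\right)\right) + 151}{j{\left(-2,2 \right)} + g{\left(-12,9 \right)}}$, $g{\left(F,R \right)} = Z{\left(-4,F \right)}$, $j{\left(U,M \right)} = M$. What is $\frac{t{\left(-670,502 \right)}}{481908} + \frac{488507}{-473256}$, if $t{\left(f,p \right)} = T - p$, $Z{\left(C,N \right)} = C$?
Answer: $- \frac{2806452119}{2715069672} \approx -1.0337$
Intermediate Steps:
$g{\left(F,R \right)} = -4$
$T = -188$ ($T = 4 \frac{\left(-9 + 6 \left(-8\right)\right) + 151}{2 - 4} = 4 \frac{\left(-9 - 48\right) + 151}{-2} = 4 \left(-57 + 151\right) \left(- \frac{1}{2}\right) = 4 \cdot 94 \left(- \frac{1}{2}\right) = 4 \left(-47\right) = -188$)
$t{\left(f,p \right)} = -188 - p$
$\frac{t{\left(-670,502 \right)}}{481908} + \frac{488507}{-473256} = \frac{-188 - 502}{481908} + \frac{488507}{-473256} = \left(-188 - 502\right) \frac{1}{481908} + 488507 \left(- \frac{1}{473256}\right) = \left(-690\right) \frac{1}{481908} - \frac{488507}{473256} = - \frac{115}{80318} - \frac{488507}{473256} = - \frac{2806452119}{2715069672}$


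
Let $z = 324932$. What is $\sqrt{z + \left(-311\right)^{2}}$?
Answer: $\sqrt{421653} \approx 649.35$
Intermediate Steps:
$\sqrt{z + \left(-311\right)^{2}} = \sqrt{324932 + \left(-311\right)^{2}} = \sqrt{324932 + 96721} = \sqrt{421653}$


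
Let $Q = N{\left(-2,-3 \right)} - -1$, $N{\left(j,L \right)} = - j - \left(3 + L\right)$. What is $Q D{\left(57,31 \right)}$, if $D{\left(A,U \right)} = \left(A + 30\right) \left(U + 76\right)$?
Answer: $27927$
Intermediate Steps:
$D{\left(A,U \right)} = \left(30 + A\right) \left(76 + U\right)$
$N{\left(j,L \right)} = -3 - L - j$
$Q = 3$ ($Q = \left(-3 - -3 - -2\right) - -1 = \left(-3 + 3 + 2\right) + 1 = 2 + 1 = 3$)
$Q D{\left(57,31 \right)} = 3 \left(2280 + 30 \cdot 31 + 76 \cdot 57 + 57 \cdot 31\right) = 3 \left(2280 + 930 + 4332 + 1767\right) = 3 \cdot 9309 = 27927$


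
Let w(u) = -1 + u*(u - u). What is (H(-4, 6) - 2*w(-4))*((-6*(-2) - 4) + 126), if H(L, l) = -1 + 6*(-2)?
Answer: -1474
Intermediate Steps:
H(L, l) = -13 (H(L, l) = -1 - 12 = -13)
w(u) = -1 (w(u) = -1 + u*0 = -1 + 0 = -1)
(H(-4, 6) - 2*w(-4))*((-6*(-2) - 4) + 126) = (-13 - 2*(-1))*((-6*(-2) - 4) + 126) = (-13 - 1*(-2))*((12 - 4) + 126) = (-13 + 2)*(8 + 126) = -11*134 = -1474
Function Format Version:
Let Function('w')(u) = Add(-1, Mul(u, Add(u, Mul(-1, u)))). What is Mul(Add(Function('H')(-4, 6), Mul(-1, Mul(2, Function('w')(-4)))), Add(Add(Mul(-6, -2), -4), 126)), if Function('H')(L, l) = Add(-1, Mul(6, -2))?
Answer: -1474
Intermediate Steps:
Function('H')(L, l) = -13 (Function('H')(L, l) = Add(-1, -12) = -13)
Function('w')(u) = -1 (Function('w')(u) = Add(-1, Mul(u, 0)) = Add(-1, 0) = -1)
Mul(Add(Function('H')(-4, 6), Mul(-1, Mul(2, Function('w')(-4)))), Add(Add(Mul(-6, -2), -4), 126)) = Mul(Add(-13, Mul(-1, Mul(2, -1))), Add(Add(Mul(-6, -2), -4), 126)) = Mul(Add(-13, Mul(-1, -2)), Add(Add(12, -4), 126)) = Mul(Add(-13, 2), Add(8, 126)) = Mul(-11, 134) = -1474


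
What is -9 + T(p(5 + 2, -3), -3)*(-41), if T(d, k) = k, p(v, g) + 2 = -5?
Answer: 114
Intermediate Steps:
p(v, g) = -7 (p(v, g) = -2 - 5 = -7)
-9 + T(p(5 + 2, -3), -3)*(-41) = -9 - 3*(-41) = -9 + 123 = 114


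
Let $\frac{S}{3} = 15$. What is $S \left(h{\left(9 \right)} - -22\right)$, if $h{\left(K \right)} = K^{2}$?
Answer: $4635$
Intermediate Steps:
$S = 45$ ($S = 3 \cdot 15 = 45$)
$S \left(h{\left(9 \right)} - -22\right) = 45 \left(9^{2} - -22\right) = 45 \left(81 + \left(-32 + 54\right)\right) = 45 \left(81 + 22\right) = 45 \cdot 103 = 4635$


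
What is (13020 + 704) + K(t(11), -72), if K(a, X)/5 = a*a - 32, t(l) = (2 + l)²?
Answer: 156369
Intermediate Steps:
K(a, X) = -160 + 5*a² (K(a, X) = 5*(a*a - 32) = 5*(a² - 32) = 5*(-32 + a²) = -160 + 5*a²)
(13020 + 704) + K(t(11), -72) = (13020 + 704) + (-160 + 5*((2 + 11)²)²) = 13724 + (-160 + 5*(13²)²) = 13724 + (-160 + 5*169²) = 13724 + (-160 + 5*28561) = 13724 + (-160 + 142805) = 13724 + 142645 = 156369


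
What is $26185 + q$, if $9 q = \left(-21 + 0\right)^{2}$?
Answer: $26234$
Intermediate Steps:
$q = 49$ ($q = \frac{\left(-21 + 0\right)^{2}}{9} = \frac{\left(-21\right)^{2}}{9} = \frac{1}{9} \cdot 441 = 49$)
$26185 + q = 26185 + 49 = 26234$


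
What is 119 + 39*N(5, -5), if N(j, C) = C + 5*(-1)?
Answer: -271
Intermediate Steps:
N(j, C) = -5 + C (N(j, C) = C - 5 = -5 + C)
119 + 39*N(5, -5) = 119 + 39*(-5 - 5) = 119 + 39*(-10) = 119 - 390 = -271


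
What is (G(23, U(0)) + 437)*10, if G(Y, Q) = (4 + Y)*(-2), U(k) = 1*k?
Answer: 3830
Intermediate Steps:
U(k) = k
G(Y, Q) = -8 - 2*Y
(G(23, U(0)) + 437)*10 = ((-8 - 2*23) + 437)*10 = ((-8 - 46) + 437)*10 = (-54 + 437)*10 = 383*10 = 3830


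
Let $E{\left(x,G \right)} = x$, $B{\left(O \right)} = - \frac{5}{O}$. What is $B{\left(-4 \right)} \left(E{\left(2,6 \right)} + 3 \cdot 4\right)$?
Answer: $\frac{35}{2} \approx 17.5$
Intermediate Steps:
$B{\left(-4 \right)} \left(E{\left(2,6 \right)} + 3 \cdot 4\right) = - \frac{5}{-4} \left(2 + 3 \cdot 4\right) = \left(-5\right) \left(- \frac{1}{4}\right) \left(2 + 12\right) = \frac{5}{4} \cdot 14 = \frac{35}{2}$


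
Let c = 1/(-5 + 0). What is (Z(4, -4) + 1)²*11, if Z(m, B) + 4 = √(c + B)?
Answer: 264/5 - 66*I*√105/5 ≈ 52.8 - 135.26*I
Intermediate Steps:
c = -⅕ (c = 1/(-5) = -⅕ ≈ -0.20000)
Z(m, B) = -4 + √(-⅕ + B)
(Z(4, -4) + 1)²*11 = ((-4 + √(-5 + 25*(-4))/5) + 1)²*11 = ((-4 + √(-5 - 100)/5) + 1)²*11 = ((-4 + √(-105)/5) + 1)²*11 = ((-4 + (I*√105)/5) + 1)²*11 = ((-4 + I*√105/5) + 1)²*11 = (-3 + I*√105/5)²*11 = 11*(-3 + I*√105/5)²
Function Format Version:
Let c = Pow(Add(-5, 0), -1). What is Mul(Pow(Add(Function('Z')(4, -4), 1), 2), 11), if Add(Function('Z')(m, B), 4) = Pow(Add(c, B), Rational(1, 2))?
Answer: Add(Rational(264, 5), Mul(Rational(-66, 5), I, Pow(105, Rational(1, 2)))) ≈ Add(52.800, Mul(-135.26, I))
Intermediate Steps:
c = Rational(-1, 5) (c = Pow(-5, -1) = Rational(-1, 5) ≈ -0.20000)
Function('Z')(m, B) = Add(-4, Pow(Add(Rational(-1, 5), B), Rational(1, 2)))
Mul(Pow(Add(Function('Z')(4, -4), 1), 2), 11) = Mul(Pow(Add(Add(-4, Mul(Rational(1, 5), Pow(Add(-5, Mul(25, -4)), Rational(1, 2)))), 1), 2), 11) = Mul(Pow(Add(Add(-4, Mul(Rational(1, 5), Pow(Add(-5, -100), Rational(1, 2)))), 1), 2), 11) = Mul(Pow(Add(Add(-4, Mul(Rational(1, 5), Pow(-105, Rational(1, 2)))), 1), 2), 11) = Mul(Pow(Add(Add(-4, Mul(Rational(1, 5), Mul(I, Pow(105, Rational(1, 2))))), 1), 2), 11) = Mul(Pow(Add(Add(-4, Mul(Rational(1, 5), I, Pow(105, Rational(1, 2)))), 1), 2), 11) = Mul(Pow(Add(-3, Mul(Rational(1, 5), I, Pow(105, Rational(1, 2)))), 2), 11) = Mul(11, Pow(Add(-3, Mul(Rational(1, 5), I, Pow(105, Rational(1, 2)))), 2))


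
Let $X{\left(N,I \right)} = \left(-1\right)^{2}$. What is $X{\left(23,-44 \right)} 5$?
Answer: $5$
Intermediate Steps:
$X{\left(N,I \right)} = 1$
$X{\left(23,-44 \right)} 5 = 1 \cdot 5 = 5$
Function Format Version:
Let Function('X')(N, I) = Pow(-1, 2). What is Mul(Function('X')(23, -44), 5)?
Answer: 5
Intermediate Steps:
Function('X')(N, I) = 1
Mul(Function('X')(23, -44), 5) = Mul(1, 5) = 5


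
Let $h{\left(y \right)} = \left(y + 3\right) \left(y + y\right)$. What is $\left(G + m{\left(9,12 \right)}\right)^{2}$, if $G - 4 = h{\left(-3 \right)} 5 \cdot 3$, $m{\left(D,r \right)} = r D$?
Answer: $12544$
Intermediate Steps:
$h{\left(y \right)} = 2 y \left(3 + y\right)$ ($h{\left(y \right)} = \left(3 + y\right) 2 y = 2 y \left(3 + y\right)$)
$m{\left(D,r \right)} = D r$
$G = 4$ ($G = 4 + 2 \left(-3\right) \left(3 - 3\right) 5 \cdot 3 = 4 + 2 \left(-3\right) 0 \cdot 5 \cdot 3 = 4 + 0 \cdot 5 \cdot 3 = 4 + 0 \cdot 3 = 4 + 0 = 4$)
$\left(G + m{\left(9,12 \right)}\right)^{2} = \left(4 + 9 \cdot 12\right)^{2} = \left(4 + 108\right)^{2} = 112^{2} = 12544$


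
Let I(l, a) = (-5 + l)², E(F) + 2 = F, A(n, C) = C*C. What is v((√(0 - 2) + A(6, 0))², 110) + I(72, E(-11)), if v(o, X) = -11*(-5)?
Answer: 4544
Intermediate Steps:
A(n, C) = C²
E(F) = -2 + F
v(o, X) = 55
v((√(0 - 2) + A(6, 0))², 110) + I(72, E(-11)) = 55 + (-5 + 72)² = 55 + 67² = 55 + 4489 = 4544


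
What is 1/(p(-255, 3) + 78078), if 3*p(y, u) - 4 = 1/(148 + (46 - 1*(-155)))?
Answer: 1047/81749063 ≈ 1.2807e-5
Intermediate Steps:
p(y, u) = 1397/1047 (p(y, u) = 4/3 + 1/(3*(148 + (46 - 1*(-155)))) = 4/3 + 1/(3*(148 + (46 + 155))) = 4/3 + 1/(3*(148 + 201)) = 4/3 + (1/3)/349 = 4/3 + (1/3)*(1/349) = 4/3 + 1/1047 = 1397/1047)
1/(p(-255, 3) + 78078) = 1/(1397/1047 + 78078) = 1/(81749063/1047) = 1047/81749063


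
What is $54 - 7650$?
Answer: $-7596$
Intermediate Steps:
$54 - 7650 = -7596$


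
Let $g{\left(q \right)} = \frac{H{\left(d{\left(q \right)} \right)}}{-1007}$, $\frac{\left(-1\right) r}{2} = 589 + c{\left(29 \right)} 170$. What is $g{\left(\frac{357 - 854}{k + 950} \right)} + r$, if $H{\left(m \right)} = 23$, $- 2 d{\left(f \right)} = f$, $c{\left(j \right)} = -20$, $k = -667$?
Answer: $\frac{5661331}{1007} \approx 5622.0$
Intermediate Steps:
$d{\left(f \right)} = - \frac{f}{2}$
$r = 5622$ ($r = - 2 \left(589 - 3400\right) = \left(-2\right) \left(-2811\right) = 5622$)
$g{\left(q \right)} = - \frac{23}{1007}$ ($g{\left(q \right)} = \frac{23}{-1007} = 23 \left(- \frac{1}{1007}\right) = - \frac{23}{1007}$)
$g{\left(\frac{357 - 854}{k + 950} \right)} + r = - \frac{23}{1007} + 5622 = \frac{5661331}{1007}$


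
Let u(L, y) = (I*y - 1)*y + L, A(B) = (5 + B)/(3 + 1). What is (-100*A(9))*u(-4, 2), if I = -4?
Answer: 7700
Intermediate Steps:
A(B) = 5/4 + B/4 (A(B) = (5 + B)/4 = (5 + B)*(1/4) = 5/4 + B/4)
u(L, y) = L + y*(-1 - 4*y) (u(L, y) = (-4*y - 1)*y + L = (-1 - 4*y)*y + L = y*(-1 - 4*y) + L = L + y*(-1 - 4*y))
(-100*A(9))*u(-4, 2) = (-100*(5/4 + (1/4)*9))*(-4 - 1*2 - 4*2**2) = (-100*(5/4 + 9/4))*(-4 - 2 - 4*4) = (-100*7/2)*(-4 - 2 - 16) = -350*(-22) = 7700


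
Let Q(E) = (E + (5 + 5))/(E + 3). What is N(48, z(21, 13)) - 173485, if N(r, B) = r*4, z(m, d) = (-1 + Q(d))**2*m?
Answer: -173293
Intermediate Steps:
Q(E) = (10 + E)/(3 + E) (Q(E) = (E + 10)/(3 + E) = (10 + E)/(3 + E))
z(m, d) = m*(-1 + (10 + d)/(3 + d))**2 (z(m, d) = (-1 + (10 + d)/(3 + d))**2*m = m*(-1 + (10 + d)/(3 + d))**2)
N(r, B) = 4*r
N(48, z(21, 13)) - 173485 = 4*48 - 173485 = 192 - 173485 = -173293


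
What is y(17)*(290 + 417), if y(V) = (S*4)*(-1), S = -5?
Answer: 14140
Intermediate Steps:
y(V) = 20 (y(V) = -5*4*(-1) = -20*(-1) = 20)
y(17)*(290 + 417) = 20*(290 + 417) = 20*707 = 14140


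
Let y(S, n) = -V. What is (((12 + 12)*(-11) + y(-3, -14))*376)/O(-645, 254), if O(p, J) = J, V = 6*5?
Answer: -55272/127 ≈ -435.21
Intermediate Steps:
V = 30
y(S, n) = -30 (y(S, n) = -1*30 = -30)
(((12 + 12)*(-11) + y(-3, -14))*376)/O(-645, 254) = (((12 + 12)*(-11) - 30)*376)/254 = ((24*(-11) - 30)*376)*(1/254) = ((-264 - 30)*376)*(1/254) = -294*376*(1/254) = -110544*1/254 = -55272/127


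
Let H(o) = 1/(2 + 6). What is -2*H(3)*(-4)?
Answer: 1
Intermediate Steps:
H(o) = 1/8
-2*H(3)*(-4) = -2*1/8*(-4) = -1/4*(-4) = 1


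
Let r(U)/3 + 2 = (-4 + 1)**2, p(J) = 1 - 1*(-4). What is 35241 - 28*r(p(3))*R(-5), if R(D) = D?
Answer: 38181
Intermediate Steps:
p(J) = 5 (p(J) = 1 + 4 = 5)
r(U) = 21 (r(U) = -6 + 3*(-4 + 1)**2 = -6 + 3*(-3)**2 = -6 + 3*9 = -6 + 27 = 21)
35241 - 28*r(p(3))*R(-5) = 35241 - 28*21*(-5) = 35241 - 588*(-5) = 35241 - 1*(-2940) = 35241 + 2940 = 38181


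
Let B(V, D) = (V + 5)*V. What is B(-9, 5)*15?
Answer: 540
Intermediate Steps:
B(V, D) = V*(5 + V) (B(V, D) = (5 + V)*V = V*(5 + V))
B(-9, 5)*15 = -9*(5 - 9)*15 = -9*(-4)*15 = 36*15 = 540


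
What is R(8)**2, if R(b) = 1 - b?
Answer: 49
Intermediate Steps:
R(8)**2 = (1 - 1*8)**2 = (1 - 8)**2 = (-7)**2 = 49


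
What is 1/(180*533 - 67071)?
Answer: 1/28869 ≈ 3.4639e-5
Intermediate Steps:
1/(180*533 - 67071) = 1/(95940 - 67071) = 1/28869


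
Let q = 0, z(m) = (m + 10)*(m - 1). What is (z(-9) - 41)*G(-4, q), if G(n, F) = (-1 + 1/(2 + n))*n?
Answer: -306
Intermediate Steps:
z(m) = (-1 + m)*(10 + m) (z(m) = (10 + m)*(-1 + m) = (-1 + m)*(10 + m))
G(n, F) = n*(-1 + 1/(2 + n))
(z(-9) - 41)*G(-4, q) = ((-10 + (-9)**2 + 9*(-9)) - 41)*(-1*(-4)*(1 - 4)/(2 - 4)) = ((-10 + 81 - 81) - 41)*(-1*(-4)*(-3)/(-2)) = (-10 - 41)*(-1*(-4)*(-1/2)*(-3)) = -51*6 = -306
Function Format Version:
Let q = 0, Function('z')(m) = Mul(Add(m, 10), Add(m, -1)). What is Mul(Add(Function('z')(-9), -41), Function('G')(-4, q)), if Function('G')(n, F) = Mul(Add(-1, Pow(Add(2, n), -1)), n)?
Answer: -306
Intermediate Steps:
Function('z')(m) = Mul(Add(-1, m), Add(10, m)) (Function('z')(m) = Mul(Add(10, m), Add(-1, m)) = Mul(Add(-1, m), Add(10, m)))
Function('G')(n, F) = Mul(n, Add(-1, Pow(Add(2, n), -1)))
Mul(Add(Function('z')(-9), -41), Function('G')(-4, q)) = Mul(Add(Add(-10, Pow(-9, 2), Mul(9, -9)), -41), Mul(-1, -4, Pow(Add(2, -4), -1), Add(1, -4))) = Mul(Add(Add(-10, 81, -81), -41), Mul(-1, -4, Pow(-2, -1), -3)) = Mul(Add(-10, -41), Mul(-1, -4, Rational(-1, 2), -3)) = Mul(-51, 6) = -306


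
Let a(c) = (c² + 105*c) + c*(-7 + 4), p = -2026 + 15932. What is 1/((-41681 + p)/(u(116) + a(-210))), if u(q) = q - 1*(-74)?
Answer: -4574/5555 ≈ -0.82340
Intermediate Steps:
p = 13906
u(q) = 74 + q (u(q) = q + 74 = 74 + q)
a(c) = c² + 102*c (a(c) = (c² + 105*c) + c*(-3) = (c² + 105*c) - 3*c = c² + 102*c)
1/((-41681 + p)/(u(116) + a(-210))) = 1/((-41681 + 13906)/((74 + 116) - 210*(102 - 210))) = 1/(-27775/(190 - 210*(-108))) = 1/(-27775/(190 + 22680)) = 1/(-27775/22870) = 1/(-27775*1/22870) = 1/(-5555/4574) = -4574/5555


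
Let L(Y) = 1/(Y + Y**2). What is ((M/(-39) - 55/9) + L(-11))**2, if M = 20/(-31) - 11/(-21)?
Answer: 32235789009649/866630664900 ≈ 37.197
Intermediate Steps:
M = -79/651 (M = 20*(-1/31) - 11*(-1/21) = -20/31 + 11/21 = -79/651 ≈ -0.12135)
((M/(-39) - 55/9) + L(-11))**2 = ((-79/651/(-39) - 55/9) + 1/((-11)*(1 - 11)))**2 = ((-79/651*(-1/39) - 55*1/9) - 1/11/(-10))**2 = ((79/25389 - 55/9) - 1/11*(-1/10))**2 = (-51692/8463 + 1/110)**2 = (-5677657/930930)**2 = 32235789009649/866630664900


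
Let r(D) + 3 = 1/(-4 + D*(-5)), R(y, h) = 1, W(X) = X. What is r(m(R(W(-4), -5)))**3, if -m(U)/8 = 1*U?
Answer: -1225043/46656 ≈ -26.257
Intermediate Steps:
m(U) = -8*U
r(D) = -3 + 1/(-4 - 5*D) (r(D) = -3 + 1/(-4 + D*(-5)) = -3 + 1/(-4 - 5*D))
r(m(R(W(-4), -5)))**3 = ((-13 - (-120))/(4 + 5*(-8*1)))**3 = ((-13 - 15*(-8))/(4 + 5*(-8)))**3 = ((-13 + 120)/(4 - 40))**3 = (107/(-36))**3 = (-1/36*107)**3 = (-107/36)**3 = -1225043/46656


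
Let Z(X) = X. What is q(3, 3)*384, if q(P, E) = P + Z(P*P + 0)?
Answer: 4608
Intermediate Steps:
q(P, E) = P + P**2 (q(P, E) = P + (P*P + 0) = P + (P**2 + 0) = P + P**2)
q(3, 3)*384 = (3*(1 + 3))*384 = (3*4)*384 = 12*384 = 4608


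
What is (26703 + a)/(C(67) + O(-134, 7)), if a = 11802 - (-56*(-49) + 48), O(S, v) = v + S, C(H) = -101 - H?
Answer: -35713/295 ≈ -121.06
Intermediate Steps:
O(S, v) = S + v
a = 9010 (a = 11802 - (2744 + 48) = 11802 - 1*2792 = 11802 - 2792 = 9010)
(26703 + a)/(C(67) + O(-134, 7)) = (26703 + 9010)/((-101 - 1*67) + (-134 + 7)) = 35713/((-101 - 67) - 127) = 35713/(-168 - 127) = 35713/(-295) = 35713*(-1/295) = -35713/295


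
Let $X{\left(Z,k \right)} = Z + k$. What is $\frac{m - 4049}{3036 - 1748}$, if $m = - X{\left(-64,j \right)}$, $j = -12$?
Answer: $- \frac{3973}{1288} \approx -3.0846$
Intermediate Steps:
$m = 76$ ($m = - (-64 - 12) = \left(-1\right) \left(-76\right) = 76$)
$\frac{m - 4049}{3036 - 1748} = \frac{76 - 4049}{3036 - 1748} = - \frac{3973}{1288}$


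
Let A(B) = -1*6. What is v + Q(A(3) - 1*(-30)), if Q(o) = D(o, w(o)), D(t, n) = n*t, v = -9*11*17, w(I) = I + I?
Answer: -531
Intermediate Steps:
w(I) = 2*I
A(B) = -6
v = -1683 (v = -99*17 = -1683)
Q(o) = 2*o**2 (Q(o) = (2*o)*o = 2*o**2)
v + Q(A(3) - 1*(-30)) = -1683 + 2*(-6 - 1*(-30))**2 = -1683 + 2*(-6 + 30)**2 = -1683 + 2*24**2 = -1683 + 2*576 = -1683 + 1152 = -531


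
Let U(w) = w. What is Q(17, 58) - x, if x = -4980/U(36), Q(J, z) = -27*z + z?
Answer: -4109/3 ≈ -1369.7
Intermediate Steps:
Q(J, z) = -26*z
x = -415/3 (x = -4980/36 = -4980*1/36 = -415/3 ≈ -138.33)
Q(17, 58) - x = -26*58 - 1*(-415/3) = -1508 + 415/3 = -4109/3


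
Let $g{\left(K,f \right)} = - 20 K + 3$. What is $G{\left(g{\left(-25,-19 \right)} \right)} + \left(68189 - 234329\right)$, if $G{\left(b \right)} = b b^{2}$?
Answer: $127097387$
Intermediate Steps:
$g{\left(K,f \right)} = 3 - 20 K$
$G{\left(b \right)} = b^{3}$
$G{\left(g{\left(-25,-19 \right)} \right)} + \left(68189 - 234329\right) = \left(3 - -500\right)^{3} + \left(68189 - 234329\right) = \left(3 + 500\right)^{3} + \left(68189 - 234329\right) = 503^{3} - 166140 = 127263527 - 166140 = 127097387$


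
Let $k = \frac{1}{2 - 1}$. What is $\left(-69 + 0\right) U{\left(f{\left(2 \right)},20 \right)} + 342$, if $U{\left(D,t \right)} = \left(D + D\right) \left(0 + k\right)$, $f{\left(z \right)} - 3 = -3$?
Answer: $342$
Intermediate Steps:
$k = 1$ ($k = 1^{-1} = 1$)
$f{\left(z \right)} = 0$ ($f{\left(z \right)} = 3 - 3 = 0$)
$U{\left(D,t \right)} = 2 D$ ($U{\left(D,t \right)} = \left(D + D\right) \left(0 + 1\right) = 2 D 1 = 2 D$)
$\left(-69 + 0\right) U{\left(f{\left(2 \right)},20 \right)} + 342 = \left(-69 + 0\right) 2 \cdot 0 + 342 = \left(-69\right) 0 + 342 = 0 + 342 = 342$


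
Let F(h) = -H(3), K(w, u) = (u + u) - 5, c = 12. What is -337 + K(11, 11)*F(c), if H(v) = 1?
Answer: -354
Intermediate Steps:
K(w, u) = -5 + 2*u (K(w, u) = 2*u - 5 = -5 + 2*u)
F(h) = -1 (F(h) = -1*1 = -1)
-337 + K(11, 11)*F(c) = -337 + (-5 + 2*11)*(-1) = -337 + (-5 + 22)*(-1) = -337 + 17*(-1) = -337 - 17 = -354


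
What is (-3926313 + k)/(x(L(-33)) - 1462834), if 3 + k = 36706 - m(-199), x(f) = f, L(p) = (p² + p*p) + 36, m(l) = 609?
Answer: 3890219/1460620 ≈ 2.6634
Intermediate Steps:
L(p) = 36 + 2*p² (L(p) = (p² + p²) + 36 = 2*p² + 36 = 36 + 2*p²)
k = 36094 (k = -3 + (36706 - 1*609) = -3 + (36706 - 609) = -3 + 36097 = 36094)
(-3926313 + k)/(x(L(-33)) - 1462834) = (-3926313 + 36094)/((36 + 2*(-33)²) - 1462834) = -3890219/((36 + 2*1089) - 1462834) = -3890219/((36 + 2178) - 1462834) = -3890219/(2214 - 1462834) = -3890219/(-1460620) = -3890219*(-1/1460620) = 3890219/1460620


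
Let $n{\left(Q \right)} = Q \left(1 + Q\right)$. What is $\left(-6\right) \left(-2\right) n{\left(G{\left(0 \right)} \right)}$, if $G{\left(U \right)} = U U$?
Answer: $0$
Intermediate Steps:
$G{\left(U \right)} = U^{2}$
$\left(-6\right) \left(-2\right) n{\left(G{\left(0 \right)} \right)} = \left(-6\right) \left(-2\right) 0^{2} \left(1 + 0^{2}\right) = 12 \cdot 0 \left(1 + 0\right) = 12 \cdot 0 \cdot 1 = 12 \cdot 0 = 0$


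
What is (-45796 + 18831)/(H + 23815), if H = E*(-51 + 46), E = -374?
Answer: -5393/5137 ≈ -1.0498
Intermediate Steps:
H = 1870 (H = -374*(-51 + 46) = -374*(-5) = 1870)
(-45796 + 18831)/(H + 23815) = (-45796 + 18831)/(1870 + 23815) = -26965/25685 = -26965*1/25685 = -5393/5137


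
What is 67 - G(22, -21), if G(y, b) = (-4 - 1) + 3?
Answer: 69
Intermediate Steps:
G(y, b) = -2 (G(y, b) = -5 + 3 = -2)
67 - G(22, -21) = 67 - 1*(-2) = 67 + 2 = 69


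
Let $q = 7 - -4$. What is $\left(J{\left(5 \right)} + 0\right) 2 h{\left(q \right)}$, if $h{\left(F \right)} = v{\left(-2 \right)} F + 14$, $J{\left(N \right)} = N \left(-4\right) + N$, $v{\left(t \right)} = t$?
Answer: $240$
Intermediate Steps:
$q = 11$ ($q = 7 + 4 = 11$)
$J{\left(N \right)} = - 3 N$ ($J{\left(N \right)} = - 4 N + N = - 3 N$)
$h{\left(F \right)} = 14 - 2 F$ ($h{\left(F \right)} = - 2 F + 14 = 14 - 2 F$)
$\left(J{\left(5 \right)} + 0\right) 2 h{\left(q \right)} = \left(\left(-3\right) 5 + 0\right) 2 \left(14 - 22\right) = \left(-15 + 0\right) 2 \left(14 - 22\right) = \left(-15\right) 2 \left(-8\right) = \left(-30\right) \left(-8\right) = 240$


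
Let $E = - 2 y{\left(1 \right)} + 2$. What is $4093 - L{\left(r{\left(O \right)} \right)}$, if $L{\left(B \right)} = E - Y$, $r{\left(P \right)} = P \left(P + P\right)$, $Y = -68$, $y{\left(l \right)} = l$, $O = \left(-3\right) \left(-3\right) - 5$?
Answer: $4025$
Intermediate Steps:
$O = 4$ ($O = 9 - 5 = 4$)
$E = 0$ ($E = \left(-2\right) 1 + 2 = -2 + 2 = 0$)
$r{\left(P \right)} = 2 P^{2}$ ($r{\left(P \right)} = P 2 P = 2 P^{2}$)
$L{\left(B \right)} = 68$ ($L{\left(B \right)} = 0 - -68 = 0 + 68 = 68$)
$4093 - L{\left(r{\left(O \right)} \right)} = 4093 - 68 = 4025$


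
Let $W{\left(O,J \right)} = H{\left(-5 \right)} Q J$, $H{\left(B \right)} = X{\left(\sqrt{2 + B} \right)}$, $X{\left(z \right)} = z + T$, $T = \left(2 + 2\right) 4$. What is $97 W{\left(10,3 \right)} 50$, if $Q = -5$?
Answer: $-1164000 - 72750 i \sqrt{3} \approx -1.164 \cdot 10^{6} - 1.2601 \cdot 10^{5} i$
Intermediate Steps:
$T = 16$ ($T = 4 \cdot 4 = 16$)
$X{\left(z \right)} = 16 + z$ ($X{\left(z \right)} = z + 16 = 16 + z$)
$H{\left(B \right)} = 16 + \sqrt{2 + B}$
$W{\left(O,J \right)} = J \left(-80 - 5 i \sqrt{3}\right)$ ($W{\left(O,J \right)} = \left(16 + \sqrt{2 - 5}\right) \left(-5\right) J = \left(16 + \sqrt{-3}\right) \left(-5\right) J = \left(16 + i \sqrt{3}\right) \left(-5\right) J = \left(-80 - 5 i \sqrt{3}\right) J = J \left(-80 - 5 i \sqrt{3}\right)$)
$97 W{\left(10,3 \right)} 50 = 97 \left(\left(-5\right) 3 \left(16 + i \sqrt{3}\right)\right) 50 = 97 \left(-240 - 15 i \sqrt{3}\right) 50 = \left(-23280 - 1455 i \sqrt{3}\right) 50 = -1164000 - 72750 i \sqrt{3}$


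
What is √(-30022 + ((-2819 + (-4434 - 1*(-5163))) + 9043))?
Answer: I*√23069 ≈ 151.88*I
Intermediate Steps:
√(-30022 + ((-2819 + (-4434 - 1*(-5163))) + 9043)) = √(-30022 + ((-2819 + (-4434 + 5163)) + 9043)) = √(-30022 + ((-2819 + 729) + 9043)) = √(-30022 + (-2090 + 9043)) = √(-30022 + 6953) = √(-23069) = I*√23069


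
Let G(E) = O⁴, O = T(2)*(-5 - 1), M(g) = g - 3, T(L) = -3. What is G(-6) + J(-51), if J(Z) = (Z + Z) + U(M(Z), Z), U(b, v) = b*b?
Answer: 107790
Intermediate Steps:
M(g) = -3 + g
U(b, v) = b²
J(Z) = (-3 + Z)² + 2*Z (J(Z) = (Z + Z) + (-3 + Z)² = 2*Z + (-3 + Z)² = (-3 + Z)² + 2*Z)
O = 18 (O = -3*(-5 - 1) = -3*(-6) = 18)
G(E) = 104976 (G(E) = 18⁴ = 104976)
G(-6) + J(-51) = 104976 + ((-3 - 51)² + 2*(-51)) = 104976 + ((-54)² - 102) = 104976 + (2916 - 102) = 104976 + 2814 = 107790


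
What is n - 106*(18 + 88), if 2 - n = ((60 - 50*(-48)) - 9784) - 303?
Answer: -3607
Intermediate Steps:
n = 7629 (n = 2 - (((60 - 50*(-48)) - 9784) - 303) = 2 - (((60 + 2400) - 9784) - 303) = 2 - ((2460 - 9784) - 303) = 2 - (-7324 - 303) = 2 - 1*(-7627) = 2 + 7627 = 7629)
n - 106*(18 + 88) = 7629 - 106*(18 + 88) = 7629 - 106*106 = 7629 - 11236 = -3607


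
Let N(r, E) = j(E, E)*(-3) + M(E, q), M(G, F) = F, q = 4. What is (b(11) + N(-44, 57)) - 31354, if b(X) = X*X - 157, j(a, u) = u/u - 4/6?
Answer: -31387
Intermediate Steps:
j(a, u) = ⅓ (j(a, u) = 1 - 4*⅙ = 1 - ⅔ = ⅓)
N(r, E) = 3 (N(r, E) = (⅓)*(-3) + 4 = -1 + 4 = 3)
b(X) = -157 + X² (b(X) = X² - 157 = -157 + X²)
(b(11) + N(-44, 57)) - 31354 = ((-157 + 11²) + 3) - 31354 = ((-157 + 121) + 3) - 31354 = (-36 + 3) - 31354 = -33 - 31354 = -31387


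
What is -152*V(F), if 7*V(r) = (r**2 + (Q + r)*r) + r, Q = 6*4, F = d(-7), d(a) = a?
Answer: 1672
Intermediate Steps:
F = -7
Q = 24
V(r) = r/7 + r**2/7 + r*(24 + r)/7 (V(r) = ((r**2 + (24 + r)*r) + r)/7 = ((r**2 + r*(24 + r)) + r)/7 = (r + r**2 + r*(24 + r))/7 = r/7 + r**2/7 + r*(24 + r)/7)
-152*V(F) = -152*(-7)*(25 + 2*(-7))/7 = -152*(-7)*(25 - 14)/7 = -152*(-7)*11/7 = -152*(-11) = 1672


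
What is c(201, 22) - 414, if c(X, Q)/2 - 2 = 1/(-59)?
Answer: -24192/59 ≈ -410.03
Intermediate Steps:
c(X, Q) = 234/59 (c(X, Q) = 4 + 2/(-59) = 4 + 2*(-1/59) = 4 - 2/59 = 234/59)
c(201, 22) - 414 = 234/59 - 414 = -24192/59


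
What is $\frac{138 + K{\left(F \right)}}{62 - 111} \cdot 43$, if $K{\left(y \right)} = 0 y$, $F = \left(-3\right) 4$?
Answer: $- \frac{5934}{49} \approx -121.1$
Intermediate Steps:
$F = -12$
$K{\left(y \right)} = 0$
$\frac{138 + K{\left(F \right)}}{62 - 111} \cdot 43 = \frac{138 + 0}{62 - 111} \cdot 43 = \frac{138}{-49} \cdot 43 = 138 \left(- \frac{1}{49}\right) 43 = \left(- \frac{138}{49}\right) 43 = - \frac{5934}{49}$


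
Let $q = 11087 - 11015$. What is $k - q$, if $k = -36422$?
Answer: $-36494$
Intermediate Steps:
$q = 72$
$k - q = -36422 - 72 = -36494$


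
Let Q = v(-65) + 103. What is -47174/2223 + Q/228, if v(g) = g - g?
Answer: -184679/8892 ≈ -20.769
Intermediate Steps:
v(g) = 0
Q = 103 (Q = 0 + 103 = 103)
-47174/2223 + Q/228 = -47174/2223 + 103/228 = -184679/8892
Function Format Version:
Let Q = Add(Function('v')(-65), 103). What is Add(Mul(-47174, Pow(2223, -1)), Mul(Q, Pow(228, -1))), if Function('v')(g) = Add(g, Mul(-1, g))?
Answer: Rational(-184679, 8892) ≈ -20.769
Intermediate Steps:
Function('v')(g) = 0
Q = 103 (Q = Add(0, 103) = 103)
Add(Mul(-47174, Pow(2223, -1)), Mul(Q, Pow(228, -1))) = Add(Mul(-47174, Pow(2223, -1)), Mul(103, Pow(228, -1))) = Add(Mul(-47174, Rational(1, 2223)), Mul(103, Rational(1, 228))) = Add(Rational(-47174, 2223), Rational(103, 228)) = Rational(-184679, 8892)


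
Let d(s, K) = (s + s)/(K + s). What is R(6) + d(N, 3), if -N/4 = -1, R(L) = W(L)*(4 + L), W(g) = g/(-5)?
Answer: -76/7 ≈ -10.857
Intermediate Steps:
W(g) = -g/5 (W(g) = g*(-⅕) = -g/5)
R(L) = -L*(4 + L)/5 (R(L) = (-L/5)*(4 + L) = -L*(4 + L)/5)
N = 4 (N = -4*(-1) = 4)
d(s, K) = 2*s/(K + s) (d(s, K) = (2*s)/(K + s) = 2*s/(K + s))
R(6) + d(N, 3) = -⅕*6*(4 + 6) + 2*4/(3 + 4) = -⅕*6*10 + 2*4/7 = -12 + 2*4*(⅐) = -12 + 8/7 = -76/7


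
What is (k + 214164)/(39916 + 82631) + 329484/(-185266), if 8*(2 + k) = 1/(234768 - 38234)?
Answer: -183520476526861/5949422874117424 ≈ -0.030847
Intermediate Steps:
k = -3144543/1572272 (k = -2 + 1/(8*(234768 - 38234)) = -2 + (⅛)/196534 = -2 + (⅛)*(1/196534) = -2 + 1/1572272 = -3144543/1572272 ≈ -2.0000)
(k + 214164)/(39916 + 82631) + 329484/(-185266) = (-3144543/1572272 + 214164)/(39916 + 82631) + 329484/(-185266) = (336720916065/1572272)/122547 + 329484*(-1/185266) = (336720916065/1572272)*(1/122547) - 164742/92633 = 112240305355/64225738928 - 164742/92633 = -183520476526861/5949422874117424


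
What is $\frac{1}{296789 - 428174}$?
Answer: $- \frac{1}{131385} \approx -7.6112 \cdot 10^{-6}$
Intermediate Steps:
$\frac{1}{296789 - 428174} = \frac{1}{-131385} = - \frac{1}{131385}$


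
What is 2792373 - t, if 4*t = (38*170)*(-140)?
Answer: 3018473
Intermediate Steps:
t = -226100 (t = ((38*170)*(-140))/4 = (6460*(-140))/4 = (¼)*(-904400) = -226100)
2792373 - t = 2792373 - 1*(-226100) = 2792373 + 226100 = 3018473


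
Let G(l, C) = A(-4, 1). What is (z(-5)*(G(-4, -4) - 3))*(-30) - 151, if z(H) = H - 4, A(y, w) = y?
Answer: -2041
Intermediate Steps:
G(l, C) = -4
z(H) = -4 + H
(z(-5)*(G(-4, -4) - 3))*(-30) - 151 = ((-4 - 5)*(-4 - 3))*(-30) - 151 = -9*(-7)*(-30) - 151 = 63*(-30) - 151 = -1890 - 151 = -2041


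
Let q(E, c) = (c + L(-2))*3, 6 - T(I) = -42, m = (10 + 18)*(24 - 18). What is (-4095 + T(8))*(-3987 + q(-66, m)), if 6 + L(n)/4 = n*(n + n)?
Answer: 13998573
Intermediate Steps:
m = 168 (m = 28*6 = 168)
T(I) = 48 (T(I) = 6 - 1*(-42) = 6 + 42 = 48)
L(n) = -24 + 8*n**2 (L(n) = -24 + 4*(n*(n + n)) = -24 + 4*(n*(2*n)) = -24 + 4*(2*n**2) = -24 + 8*n**2)
q(E, c) = 24 + 3*c (q(E, c) = (c + (-24 + 8*(-2)**2))*3 = (c + (-24 + 8*4))*3 = (c + (-24 + 32))*3 = (c + 8)*3 = (8 + c)*3 = 24 + 3*c)
(-4095 + T(8))*(-3987 + q(-66, m)) = (-4095 + 48)*(-3987 + (24 + 3*168)) = -4047*(-3987 + (24 + 504)) = -4047*(-3987 + 528) = -4047*(-3459) = 13998573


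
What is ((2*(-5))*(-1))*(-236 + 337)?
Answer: 1010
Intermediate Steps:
((2*(-5))*(-1))*(-236 + 337) = -10*(-1)*101 = 10*101 = 1010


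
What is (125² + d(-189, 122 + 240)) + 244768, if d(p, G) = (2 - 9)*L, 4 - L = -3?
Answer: 260344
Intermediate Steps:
L = 7 (L = 4 - 1*(-3) = 4 + 3 = 7)
d(p, G) = -49 (d(p, G) = (2 - 9)*7 = -7*7 = -49)
(125² + d(-189, 122 + 240)) + 244768 = (125² - 49) + 244768 = (15625 - 49) + 244768 = 15576 + 244768 = 260344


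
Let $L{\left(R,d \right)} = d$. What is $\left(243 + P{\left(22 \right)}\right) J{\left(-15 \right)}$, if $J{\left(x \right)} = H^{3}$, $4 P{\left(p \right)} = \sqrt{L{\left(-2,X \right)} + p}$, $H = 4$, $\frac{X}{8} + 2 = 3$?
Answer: $15552 + 16 \sqrt{30} \approx 15640.0$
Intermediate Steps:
$X = 8$ ($X = -16 + 8 \cdot 3 = -16 + 24 = 8$)
$P{\left(p \right)} = \frac{\sqrt{8 + p}}{4}$
$J{\left(x \right)} = 64$ ($J{\left(x \right)} = 4^{3} = 64$)
$\left(243 + P{\left(22 \right)}\right) J{\left(-15 \right)} = \left(243 + \frac{\sqrt{8 + 22}}{4}\right) 64 = \left(243 + \frac{\sqrt{30}}{4}\right) 64 = 15552 + 16 \sqrt{30}$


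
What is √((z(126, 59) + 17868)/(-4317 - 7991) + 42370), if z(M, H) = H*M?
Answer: √1604546752666/6154 ≈ 205.83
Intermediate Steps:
√((z(126, 59) + 17868)/(-4317 - 7991) + 42370) = √((59*126 + 17868)/(-4317 - 7991) + 42370) = √((7434 + 17868)/(-12308) + 42370) = √(25302*(-1/12308) + 42370) = √(-12651/6154 + 42370) = √(260732329/6154) = √1604546752666/6154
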